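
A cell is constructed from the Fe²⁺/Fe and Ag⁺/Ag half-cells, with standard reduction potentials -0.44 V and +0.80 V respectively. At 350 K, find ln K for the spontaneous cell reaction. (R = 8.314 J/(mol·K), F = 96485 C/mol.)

E°_cell = +0.80 − (-0.44) = 1.24 V, with n = 2 electrons transferred.
At equilibrium E = 0, so the Nernst equation gives ln K = nFE°/RT = (2)(96485)(1.24)/((8.314)(350)) = 82.23.

ln K = 82.2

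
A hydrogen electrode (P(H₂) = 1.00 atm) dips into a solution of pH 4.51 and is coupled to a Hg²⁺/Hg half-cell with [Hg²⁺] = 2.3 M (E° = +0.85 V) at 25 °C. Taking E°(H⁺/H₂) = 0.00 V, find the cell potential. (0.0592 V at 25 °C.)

1.13 V

The Hg²⁺/Hg couple is the cathode, so E°_cell = 0.85 V; n = 2.
[H⁺] = 10^(−4.51) = 3.1 × 10^-5 M, and Q = [H⁺]^2 / ([Hg²⁺]·P(H₂)) = 4.15 × 10^-10.
E = E° − (0.0592/2) log Q = 0.85 − (0.0592/2)(-9.382) = 1.128 V.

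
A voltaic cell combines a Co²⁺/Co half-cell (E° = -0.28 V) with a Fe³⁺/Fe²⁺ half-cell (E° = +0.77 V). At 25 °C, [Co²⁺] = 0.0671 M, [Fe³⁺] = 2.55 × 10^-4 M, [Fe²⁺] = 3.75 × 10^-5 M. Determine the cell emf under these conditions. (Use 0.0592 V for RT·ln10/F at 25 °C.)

The Fe³⁺/Fe²⁺ couple has the higher reduction potential and acts as the cathode, so E°_cell = +0.77 − (-0.28) = 1.05 V.
Balancing electrons gives n = 2; the reaction quotient is Q = [Co²⁺]·[Fe²⁺]^2/[Fe³⁺]^2 = 0.00145.
At 25 °C, E = E° − (0.0592/n) log Q = 1.05 − (0.0592/2)(-2.838) = 1.050 + 0.084 = 1.134 V.

1.13 V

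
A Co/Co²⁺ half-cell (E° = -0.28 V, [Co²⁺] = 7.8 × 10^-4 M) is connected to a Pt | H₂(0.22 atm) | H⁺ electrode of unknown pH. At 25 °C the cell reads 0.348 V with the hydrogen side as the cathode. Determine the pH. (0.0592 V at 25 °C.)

E°_cell = 0.28 V and n = 2.
log Q = n(E° − E)/0.0592 = 2×(0.28 − 0.348)/0.0592 = -2.297.
With Q = [Co²⁺]·P(H₂) / [H⁺]^2, solving for [H⁺] gives log[H⁺] = -0.734, so pH = 0.73.

pH = 0.73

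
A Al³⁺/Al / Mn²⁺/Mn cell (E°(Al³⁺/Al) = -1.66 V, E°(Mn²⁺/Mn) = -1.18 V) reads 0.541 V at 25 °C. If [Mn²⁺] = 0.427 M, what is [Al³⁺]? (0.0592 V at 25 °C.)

From the Nernst equation, log Q = n(E° − E)/0.0592 = 6(0.48 − 0.541)/0.0592 = -6.182, so Q = 6.57 × 10^-7.
With Q = [Al³⁺]^2/[Mn²⁺]^3 and the known concentrations, [Al³⁺]^2 in the numerator gives [Al³⁺] = 2.3 × 10^-4 M.

2.3 × 10^-4 M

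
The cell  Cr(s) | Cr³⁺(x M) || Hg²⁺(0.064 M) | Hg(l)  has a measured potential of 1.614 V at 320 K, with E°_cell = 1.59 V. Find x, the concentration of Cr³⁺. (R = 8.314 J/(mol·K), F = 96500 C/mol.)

0.0012 M

From the Nernst equation, ln Q = nF(E° − E)/RT = 6×96500×(1.59 − 1.614)/(8.314×320) = -5.223, so Q = 0.00539.
With Q = [Cr³⁺]^2/[Hg²⁺]^3 and the known concentrations, [Cr³⁺]^2 in the numerator gives [Cr³⁺] = 0.0012 M.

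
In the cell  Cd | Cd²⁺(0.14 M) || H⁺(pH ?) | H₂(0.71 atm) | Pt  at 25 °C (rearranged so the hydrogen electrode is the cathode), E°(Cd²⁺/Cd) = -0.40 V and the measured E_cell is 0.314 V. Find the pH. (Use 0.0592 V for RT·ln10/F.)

E°_cell = 0.40 V and n = 2.
log Q = n(E° − E)/0.0592 = 2×(0.40 − 0.314)/0.0592 = 2.905.
With Q = [Cd²⁺]·P(H₂) / [H⁺]^2, solving for [H⁺] gives log[H⁺] = -1.954, so pH = 1.95.

pH = 1.95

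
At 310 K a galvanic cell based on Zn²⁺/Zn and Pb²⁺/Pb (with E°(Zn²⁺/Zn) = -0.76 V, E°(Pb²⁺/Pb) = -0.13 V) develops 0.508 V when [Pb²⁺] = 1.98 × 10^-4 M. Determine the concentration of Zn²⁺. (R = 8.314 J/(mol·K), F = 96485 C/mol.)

From the Nernst equation, ln Q = nF(E° − E)/RT = 2×96485×(0.63 − 0.508)/(8.314×310) = 9.134, so Q = 9270.
With Q = [Zn²⁺]/[Pb²⁺] and the known concentrations, [Zn²⁺] in the numerator gives [Zn²⁺] = 1.8 M.

1.8 M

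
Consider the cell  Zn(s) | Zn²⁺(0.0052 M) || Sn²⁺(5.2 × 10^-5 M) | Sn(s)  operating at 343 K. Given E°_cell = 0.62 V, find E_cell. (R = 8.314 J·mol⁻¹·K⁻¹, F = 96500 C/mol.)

0.552 V

Balancing electrons gives n = 2; the reaction quotient is Q = [Zn²⁺]/[Sn²⁺] = 100.
E = E° − (RT/nF) ln Q = 0.62 − (8.314×343)/(2×96500) × (4.605) = 0.620 − 0.068 = 0.552 V.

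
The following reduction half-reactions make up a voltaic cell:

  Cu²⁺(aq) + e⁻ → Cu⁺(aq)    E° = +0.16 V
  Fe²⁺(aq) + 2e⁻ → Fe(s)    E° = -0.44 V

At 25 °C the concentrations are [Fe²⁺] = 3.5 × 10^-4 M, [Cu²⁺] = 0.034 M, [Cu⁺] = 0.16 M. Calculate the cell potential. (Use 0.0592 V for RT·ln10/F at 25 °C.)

0.662 V

The Cu²⁺/Cu⁺ couple has the higher reduction potential and acts as the cathode, so E°_cell = +0.16 − (-0.44) = 0.60 V.
Balancing electrons gives n = 2; the reaction quotient is Q = [Fe²⁺]·[Cu⁺]^2/[Cu²⁺]^2 = 0.00775.
At 25 °C, E = E° − (0.0592/n) log Q = 0.60 − (0.0592/2)(-2.111) = 0.600 + 0.062 = 0.662 V.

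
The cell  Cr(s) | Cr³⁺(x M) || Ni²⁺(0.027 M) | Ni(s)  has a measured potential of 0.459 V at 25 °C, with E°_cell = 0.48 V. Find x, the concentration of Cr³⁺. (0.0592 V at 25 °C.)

0.051 M

From the Nernst equation, log Q = n(E° − E)/0.0592 = 6(0.48 − 0.459)/0.0592 = 2.128, so Q = 134.
With Q = [Cr³⁺]^2/[Ni²⁺]^3 and the known concentrations, [Cr³⁺]^2 in the numerator gives [Cr³⁺] = 0.051 M.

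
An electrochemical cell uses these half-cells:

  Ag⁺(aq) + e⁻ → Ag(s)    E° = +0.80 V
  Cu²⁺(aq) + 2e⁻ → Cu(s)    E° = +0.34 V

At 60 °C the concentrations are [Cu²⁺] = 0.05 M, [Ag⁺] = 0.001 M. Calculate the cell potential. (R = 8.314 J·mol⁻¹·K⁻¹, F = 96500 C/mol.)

0.305 V

The Ag⁺/Ag couple has the higher reduction potential and acts as the cathode, so E°_cell = +0.80 − (+0.34) = 0.46 V.
Balancing electrons gives n = 2; the reaction quotient is Q = [Cu²⁺]/[Ag⁺]^2 = 5 × 10^4.
E = E° − (RT/nF) ln Q = 0.46 − (8.314×333)/(2×96500) × (10.820) = 0.460 − 0.155 = 0.305 V.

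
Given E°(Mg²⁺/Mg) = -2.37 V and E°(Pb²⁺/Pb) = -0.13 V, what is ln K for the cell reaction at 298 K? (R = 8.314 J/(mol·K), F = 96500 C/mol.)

E°_cell = -0.13 − (-2.37) = 2.24 V, with n = 2 electrons transferred.
At equilibrium E = 0, so the Nernst equation gives ln K = nFE°/RT = (2)(96500)(2.24)/((8.314)(298)) = 174.49.

ln K = 174.5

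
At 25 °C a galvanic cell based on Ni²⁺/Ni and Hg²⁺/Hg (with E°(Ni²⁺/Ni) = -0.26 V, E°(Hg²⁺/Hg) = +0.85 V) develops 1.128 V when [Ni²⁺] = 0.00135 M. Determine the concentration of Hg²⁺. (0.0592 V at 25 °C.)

0.0055 M

From the Nernst equation, log Q = n(E° − E)/0.0592 = 2(1.11 − 1.128)/0.0592 = -0.608, so Q = 0.247.
With Q = [Ni²⁺]/[Hg²⁺] and the known concentrations, [Hg²⁺] in the denominator gives [Hg²⁺] = 0.0055 M.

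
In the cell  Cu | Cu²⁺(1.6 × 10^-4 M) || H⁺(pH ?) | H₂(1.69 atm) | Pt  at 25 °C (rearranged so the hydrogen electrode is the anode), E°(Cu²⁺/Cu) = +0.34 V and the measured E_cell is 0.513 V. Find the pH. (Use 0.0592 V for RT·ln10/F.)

E°_cell = 0.34 V and n = 2.
log Q = n(E° − E)/0.0592 = 2×(0.34 − 0.513)/0.0592 = -5.845.
With Q = [H⁺]^2 / ([Cu²⁺]·P(H₂)), solving for [H⁺] gives log[H⁺] = -4.706, so pH = 4.71.

pH = 4.71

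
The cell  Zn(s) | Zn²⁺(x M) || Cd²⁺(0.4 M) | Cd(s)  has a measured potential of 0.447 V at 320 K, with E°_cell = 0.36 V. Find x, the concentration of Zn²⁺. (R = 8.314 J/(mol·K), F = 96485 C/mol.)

From the Nernst equation, ln Q = nF(E° − E)/RT = 2×96485×(0.36 − 0.447)/(8.314×320) = -6.310, so Q = 0.00182.
With Q = [Zn²⁺]/[Cd²⁺] and the known concentrations, [Zn²⁺] in the numerator gives [Zn²⁺] = 7.3 × 10^-4 M.

7.3 × 10^-4 M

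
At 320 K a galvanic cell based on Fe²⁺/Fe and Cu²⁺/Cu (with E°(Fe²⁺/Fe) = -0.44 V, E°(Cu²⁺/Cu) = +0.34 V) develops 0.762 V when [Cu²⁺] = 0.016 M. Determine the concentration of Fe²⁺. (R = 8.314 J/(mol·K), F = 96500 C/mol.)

0.059 M

From the Nernst equation, ln Q = nF(E° − E)/RT = 2×96500×(0.78 − 0.762)/(8.314×320) = 1.306, so Q = 3.69.
With Q = [Fe²⁺]/[Cu²⁺] and the known concentrations, [Fe²⁺] in the numerator gives [Fe²⁺] = 0.059 M.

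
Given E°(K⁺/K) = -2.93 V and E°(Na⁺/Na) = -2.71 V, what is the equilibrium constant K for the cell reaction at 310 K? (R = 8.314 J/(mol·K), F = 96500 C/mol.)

3800

E°_cell = -2.71 − (-2.93) = 0.22 V, with n = 1 electron transferred.
At equilibrium E = 0, so the Nernst equation gives ln K = nFE°/RT = (1)(96500)(0.22)/((8.314)(310)) = 8.24.
K = e^8.24 = 3800.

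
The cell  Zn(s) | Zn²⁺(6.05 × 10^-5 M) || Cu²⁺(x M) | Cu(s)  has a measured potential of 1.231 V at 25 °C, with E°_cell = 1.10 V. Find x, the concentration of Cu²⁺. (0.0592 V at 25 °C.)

From the Nernst equation, log Q = n(E° − E)/0.0592 = 2(1.10 − 1.231)/0.0592 = -4.426, so Q = 3.75 × 10^-5.
With Q = [Zn²⁺]/[Cu²⁺] and the known concentrations, [Cu²⁺] in the denominator gives [Cu²⁺] = 1.6 M.

1.6 M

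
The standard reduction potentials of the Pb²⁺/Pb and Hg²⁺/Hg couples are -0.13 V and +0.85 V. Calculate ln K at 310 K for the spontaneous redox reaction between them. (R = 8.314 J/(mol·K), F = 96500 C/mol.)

ln K = 73.4

E°_cell = +0.85 − (-0.13) = 0.98 V, with n = 2 electrons transferred.
At equilibrium E = 0, so the Nernst equation gives ln K = nFE°/RT = (2)(96500)(0.98)/((8.314)(310)) = 73.39.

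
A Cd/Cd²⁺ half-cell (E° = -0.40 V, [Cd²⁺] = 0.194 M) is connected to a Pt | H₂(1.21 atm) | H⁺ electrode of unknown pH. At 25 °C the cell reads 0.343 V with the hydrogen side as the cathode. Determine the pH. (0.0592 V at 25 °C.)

pH = 1.28

E°_cell = 0.40 V and n = 2.
log Q = n(E° − E)/0.0592 = 2×(0.40 − 0.343)/0.0592 = 1.926.
With Q = [Cd²⁺]·P(H₂) / [H⁺]^2, solving for [H⁺] gives log[H⁺] = -1.278, so pH = 1.28.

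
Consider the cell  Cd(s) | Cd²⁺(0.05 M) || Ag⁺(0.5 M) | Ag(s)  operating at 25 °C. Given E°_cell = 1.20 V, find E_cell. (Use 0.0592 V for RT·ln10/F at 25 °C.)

Balancing electrons gives n = 2; the reaction quotient is Q = [Cd²⁺]/[Ag⁺]^2 = 0.200.
At 25 °C, E = E° − (0.0592/n) log Q = 1.20 − (0.0592/2)(-0.699) = 1.200 + 0.021 = 1.221 V.

1.22 V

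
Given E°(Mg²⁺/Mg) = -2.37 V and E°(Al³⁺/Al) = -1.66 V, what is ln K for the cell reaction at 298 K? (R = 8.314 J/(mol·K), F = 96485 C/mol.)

E°_cell = -1.66 − (-2.37) = 0.71 V, with n = 6 electrons transferred.
At equilibrium E = 0, so the Nernst equation gives ln K = nFE°/RT = (6)(96485)(0.71)/((8.314)(298)) = 165.90.

ln K = 165.9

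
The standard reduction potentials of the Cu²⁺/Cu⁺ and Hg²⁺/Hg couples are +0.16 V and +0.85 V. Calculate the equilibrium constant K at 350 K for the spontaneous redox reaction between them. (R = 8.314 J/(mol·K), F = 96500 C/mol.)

E°_cell = +0.85 − (+0.16) = 0.69 V, with n = 2 electrons transferred.
At equilibrium E = 0, so the Nernst equation gives ln K = nFE°/RT = (2)(96500)(0.69)/((8.314)(350)) = 45.76.
K = e^45.76 = 7.5 × 10^19.

7.5 × 10^19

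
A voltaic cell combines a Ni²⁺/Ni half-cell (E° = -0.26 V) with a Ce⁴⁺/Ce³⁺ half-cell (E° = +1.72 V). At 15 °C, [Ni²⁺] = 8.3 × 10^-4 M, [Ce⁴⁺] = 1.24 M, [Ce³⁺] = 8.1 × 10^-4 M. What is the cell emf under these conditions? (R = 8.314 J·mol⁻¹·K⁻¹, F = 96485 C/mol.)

2.25 V

The Ce⁴⁺/Ce³⁺ couple has the higher reduction potential and acts as the cathode, so E°_cell = +1.72 − (-0.26) = 1.98 V.
Balancing electrons gives n = 2; the reaction quotient is Q = [Ni²⁺]·[Ce³⁺]^2/[Ce⁴⁺]^2 = 3.54 × 10^-10.
E = E° − (RT/nF) ln Q = 1.98 − (8.314×288)/(2×96485) × (-21.761) = 1.980 + 0.270 = 2.250 V.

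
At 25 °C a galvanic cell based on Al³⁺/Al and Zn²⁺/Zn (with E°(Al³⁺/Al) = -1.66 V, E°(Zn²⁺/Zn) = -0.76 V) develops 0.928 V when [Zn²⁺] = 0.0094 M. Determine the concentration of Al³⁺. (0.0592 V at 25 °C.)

3.5 × 10^-5 M

From the Nernst equation, log Q = n(E° − E)/0.0592 = 6(0.90 − 0.928)/0.0592 = -2.838, so Q = 0.00145.
With Q = [Al³⁺]^2/[Zn²⁺]^3 and the known concentrations, [Al³⁺]^2 in the numerator gives [Al³⁺] = 3.5 × 10^-5 M.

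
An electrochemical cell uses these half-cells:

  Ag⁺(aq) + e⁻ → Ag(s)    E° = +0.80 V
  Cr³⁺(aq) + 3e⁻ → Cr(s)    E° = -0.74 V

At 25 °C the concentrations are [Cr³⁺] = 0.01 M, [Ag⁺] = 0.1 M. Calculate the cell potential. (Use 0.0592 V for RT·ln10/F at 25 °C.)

The Ag⁺/Ag couple has the higher reduction potential and acts as the cathode, so E°_cell = +0.80 − (-0.74) = 1.54 V.
Balancing electrons gives n = 3; the reaction quotient is Q = [Cr³⁺]/[Ag⁺]^3 = 10.0.
At 25 °C, E = E° − (0.0592/n) log Q = 1.54 − (0.0592/3)(1.000) = 1.540 − 0.020 = 1.520 V.

1.52 V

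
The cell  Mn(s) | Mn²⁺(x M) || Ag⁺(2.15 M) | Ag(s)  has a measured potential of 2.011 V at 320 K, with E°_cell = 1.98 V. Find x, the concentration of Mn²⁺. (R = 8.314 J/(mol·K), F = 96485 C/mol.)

From the Nernst equation, ln Q = nF(E° − E)/RT = 2×96485×(1.98 − 2.011)/(8.314×320) = -2.248, so Q = 0.106.
With Q = [Mn²⁺]/[Ag⁺]^2 and the known concentrations, [Mn²⁺] in the numerator gives [Mn²⁺] = 0.49 M.

0.49 M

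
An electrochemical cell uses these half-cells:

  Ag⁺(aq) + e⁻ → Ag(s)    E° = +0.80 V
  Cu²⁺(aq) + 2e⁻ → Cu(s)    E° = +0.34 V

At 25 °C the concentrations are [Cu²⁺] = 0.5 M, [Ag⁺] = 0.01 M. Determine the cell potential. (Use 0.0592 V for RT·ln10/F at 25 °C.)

0.351 V

The Ag⁺/Ag couple has the higher reduction potential and acts as the cathode, so E°_cell = +0.80 − (+0.34) = 0.46 V.
Balancing electrons gives n = 2; the reaction quotient is Q = [Cu²⁺]/[Ag⁺]^2 = 5000.
At 25 °C, E = E° − (0.0592/n) log Q = 0.46 − (0.0592/2)(3.699) = 0.460 − 0.109 = 0.351 V.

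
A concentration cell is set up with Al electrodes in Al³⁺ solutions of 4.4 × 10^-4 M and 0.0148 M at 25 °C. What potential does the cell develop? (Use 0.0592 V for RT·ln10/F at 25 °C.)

Both half-cells are Al³⁺/Al, so E°_cell = 0. The concentrated side is the cathode; the cell reaction moves Al³⁺ from high to low concentration with n = 3.
Q = [Al³⁺]_dilute/[Al³⁺]_conc = 4.4 × 10^-4/0.0148 = 0.0297.
E = 0 − (0.0592/3) log Q = −(0.0592/3)(-1.527) = 0.0301 V.

0.030 V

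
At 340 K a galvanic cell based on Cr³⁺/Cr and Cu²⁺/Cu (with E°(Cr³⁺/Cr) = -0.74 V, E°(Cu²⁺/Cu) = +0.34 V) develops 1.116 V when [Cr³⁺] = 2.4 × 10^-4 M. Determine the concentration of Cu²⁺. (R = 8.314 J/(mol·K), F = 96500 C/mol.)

From the Nernst equation, ln Q = nF(E° − E)/RT = 6×96500×(1.08 − 1.116)/(8.314×340) = -7.374, so Q = 6.27 × 10^-4.
With Q = [Cr³⁺]^2/[Cu²⁺]^3 and the known concentrations, [Cu²⁺]^3 in the denominator gives [Cu²⁺] = 0.045 M.

0.045 M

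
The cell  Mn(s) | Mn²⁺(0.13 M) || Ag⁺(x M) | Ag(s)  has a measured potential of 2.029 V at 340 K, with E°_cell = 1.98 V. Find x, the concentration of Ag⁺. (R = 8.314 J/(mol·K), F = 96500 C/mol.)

1.9 M

From the Nernst equation, ln Q = nF(E° − E)/RT = 2×96500×(1.98 − 2.029)/(8.314×340) = -3.346, so Q = 0.0352.
With Q = [Mn²⁺]/[Ag⁺]^2 and the known concentrations, [Ag⁺]^2 in the denominator gives [Ag⁺] = 1.9 M.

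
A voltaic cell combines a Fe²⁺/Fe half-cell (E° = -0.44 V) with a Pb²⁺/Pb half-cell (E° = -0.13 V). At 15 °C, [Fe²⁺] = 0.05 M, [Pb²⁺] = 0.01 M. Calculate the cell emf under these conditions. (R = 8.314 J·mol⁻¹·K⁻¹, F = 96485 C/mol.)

0.290 V

The Pb²⁺/Pb couple has the higher reduction potential and acts as the cathode, so E°_cell = -0.13 − (-0.44) = 0.31 V.
Balancing electrons gives n = 2; the reaction quotient is Q = [Fe²⁺]/[Pb²⁺] = 5.00.
E = E° − (RT/nF) ln Q = 0.31 − (8.314×288)/(2×96485) × (1.609) = 0.310 − 0.020 = 0.290 V.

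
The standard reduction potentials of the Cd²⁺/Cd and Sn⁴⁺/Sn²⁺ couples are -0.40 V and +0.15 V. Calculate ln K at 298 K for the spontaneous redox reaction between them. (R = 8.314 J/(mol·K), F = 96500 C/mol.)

ln K = 42.8

E°_cell = +0.15 − (-0.40) = 0.55 V, with n = 2 electrons transferred.
At equilibrium E = 0, so the Nernst equation gives ln K = nFE°/RT = (2)(96500)(0.55)/((8.314)(298)) = 42.84.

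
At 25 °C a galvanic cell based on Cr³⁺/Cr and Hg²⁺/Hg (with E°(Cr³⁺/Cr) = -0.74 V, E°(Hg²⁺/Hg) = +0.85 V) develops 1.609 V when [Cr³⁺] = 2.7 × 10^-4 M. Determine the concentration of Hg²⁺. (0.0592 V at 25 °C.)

0.018 M

From the Nernst equation, log Q = n(E° − E)/0.0592 = 6(1.59 − 1.609)/0.0592 = -1.926, so Q = 0.0119.
With Q = [Cr³⁺]^2/[Hg²⁺]^3 and the known concentrations, [Hg²⁺]^3 in the denominator gives [Hg²⁺] = 0.018 M.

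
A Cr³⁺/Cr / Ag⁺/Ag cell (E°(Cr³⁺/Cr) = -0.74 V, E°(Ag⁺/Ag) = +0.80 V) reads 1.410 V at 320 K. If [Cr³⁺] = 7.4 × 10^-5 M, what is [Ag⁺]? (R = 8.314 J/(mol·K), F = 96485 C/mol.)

3.8 × 10^-4 M

From the Nernst equation, ln Q = nF(E° − E)/RT = 3×96485×(1.54 − 1.410)/(8.314×320) = 14.144, so Q = 1.39 × 10^6.
With Q = [Cr³⁺]/[Ag⁺]^3 and the known concentrations, [Ag⁺]^3 in the denominator gives [Ag⁺] = 3.8 × 10^-4 M.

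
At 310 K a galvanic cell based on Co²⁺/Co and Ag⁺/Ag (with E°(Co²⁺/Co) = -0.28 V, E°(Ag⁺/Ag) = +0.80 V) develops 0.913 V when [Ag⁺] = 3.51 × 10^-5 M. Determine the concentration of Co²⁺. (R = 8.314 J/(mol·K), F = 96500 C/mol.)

3.3 × 10^-4 M

From the Nernst equation, ln Q = nF(E° − E)/RT = 2×96500×(1.08 − 0.913)/(8.314×310) = 12.506, so Q = 2.7 × 10^5.
With Q = [Co²⁺]/[Ag⁺]^2 and the known concentrations, [Co²⁺] in the numerator gives [Co²⁺] = 3.3 × 10^-4 M.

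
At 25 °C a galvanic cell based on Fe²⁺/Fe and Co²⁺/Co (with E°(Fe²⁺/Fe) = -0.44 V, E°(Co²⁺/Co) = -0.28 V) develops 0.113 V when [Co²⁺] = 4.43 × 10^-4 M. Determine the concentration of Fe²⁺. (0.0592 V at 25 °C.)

0.017 M

From the Nernst equation, log Q = n(E° − E)/0.0592 = 2(0.16 − 0.113)/0.0592 = 1.588, so Q = 38.7.
With Q = [Fe²⁺]/[Co²⁺] and the known concentrations, [Fe²⁺] in the numerator gives [Fe²⁺] = 0.017 M.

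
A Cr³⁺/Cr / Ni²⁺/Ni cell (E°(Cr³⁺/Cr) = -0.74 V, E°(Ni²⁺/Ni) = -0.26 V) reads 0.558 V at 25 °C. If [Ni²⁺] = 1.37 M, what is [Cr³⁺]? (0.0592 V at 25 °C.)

From the Nernst equation, log Q = n(E° − E)/0.0592 = 6(0.48 − 0.558)/0.0592 = -7.905, so Q = 1.24 × 10^-8.
With Q = [Cr³⁺]^2/[Ni²⁺]^3 and the known concentrations, [Cr³⁺]^2 in the numerator gives [Cr³⁺] = 1.8 × 10^-4 M.

1.8 × 10^-4 M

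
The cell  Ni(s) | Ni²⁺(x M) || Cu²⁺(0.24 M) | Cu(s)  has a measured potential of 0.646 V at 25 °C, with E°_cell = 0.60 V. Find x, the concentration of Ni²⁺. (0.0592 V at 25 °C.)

From the Nernst equation, log Q = n(E° − E)/0.0592 = 2(0.60 − 0.646)/0.0592 = -1.554, so Q = 0.0279.
With Q = [Ni²⁺]/[Cu²⁺] and the known concentrations, [Ni²⁺] in the numerator gives [Ni²⁺] = 0.0067 M.

0.0067 M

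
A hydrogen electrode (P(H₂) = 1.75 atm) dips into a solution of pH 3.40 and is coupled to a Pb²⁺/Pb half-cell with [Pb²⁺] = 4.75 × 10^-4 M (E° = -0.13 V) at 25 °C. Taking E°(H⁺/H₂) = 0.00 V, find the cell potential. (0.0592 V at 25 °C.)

The hydrogen couple is the cathode, so E°_cell = 0.13 V; n = 2.
[H⁺] = 10^(−3.40) = 4 × 10^-4 M, and Q = [Pb²⁺]·P(H₂) / [H⁺]^2 = 5240.
E = E° − (0.0592/2) log Q = 0.13 − (0.0592/2)(3.720) = 0.020 V.

0.020 V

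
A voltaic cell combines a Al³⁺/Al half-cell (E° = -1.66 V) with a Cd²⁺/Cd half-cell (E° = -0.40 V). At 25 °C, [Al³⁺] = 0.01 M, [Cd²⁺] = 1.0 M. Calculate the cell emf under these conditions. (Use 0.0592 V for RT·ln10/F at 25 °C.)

1.30 V

The Cd²⁺/Cd couple has the higher reduction potential and acts as the cathode, so E°_cell = -0.40 − (-1.66) = 1.26 V.
Balancing electrons gives n = 6; the reaction quotient is Q = [Al³⁺]^2/[Cd²⁺]^3 = 1 × 10^-4.
At 25 °C, E = E° − (0.0592/n) log Q = 1.26 − (0.0592/6)(-4.000) = 1.260 + 0.039 = 1.299 V.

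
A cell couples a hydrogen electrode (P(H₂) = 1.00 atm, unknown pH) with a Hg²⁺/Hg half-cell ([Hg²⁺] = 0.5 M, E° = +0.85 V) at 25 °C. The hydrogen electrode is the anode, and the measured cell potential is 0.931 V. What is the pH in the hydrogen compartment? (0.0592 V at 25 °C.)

pH = 1.52

E°_cell = 0.85 V and n = 2.
log Q = n(E° − E)/0.0592 = 2×(0.85 − 0.931)/0.0592 = -2.736.
With Q = [H⁺]^2 / ([Hg²⁺]·P(H₂)), solving for [H⁺] gives log[H⁺] = -1.519, so pH = 1.52.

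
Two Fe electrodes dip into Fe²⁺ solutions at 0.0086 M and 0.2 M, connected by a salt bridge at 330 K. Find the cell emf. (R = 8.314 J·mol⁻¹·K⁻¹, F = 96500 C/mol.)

Both half-cells are Fe²⁺/Fe, so E°_cell = 0. The concentrated side is the cathode; the cell reaction moves Fe²⁺ from high to low concentration with n = 2.
Q = [Fe²⁺]_dilute/[Fe²⁺]_conc = 0.0086/0.2 = 0.0430.
E = 0 − (RT/nF) ln Q = −((8.314×330)/(2×96500))(-3.147) = 0.0447 V.

0.045 V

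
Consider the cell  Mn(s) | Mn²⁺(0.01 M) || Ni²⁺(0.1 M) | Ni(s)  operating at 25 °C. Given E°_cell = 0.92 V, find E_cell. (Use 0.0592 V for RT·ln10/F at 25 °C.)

0.950 V

Balancing electrons gives n = 2; the reaction quotient is Q = [Mn²⁺]/[Ni²⁺] = 0.100.
At 25 °C, E = E° − (0.0592/n) log Q = 0.92 − (0.0592/2)(-1.000) = 0.920 + 0.030 = 0.950 V.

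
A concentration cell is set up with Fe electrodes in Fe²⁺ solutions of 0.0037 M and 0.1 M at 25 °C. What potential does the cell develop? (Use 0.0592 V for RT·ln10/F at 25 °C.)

0.042 V

Both half-cells are Fe²⁺/Fe, so E°_cell = 0. The concentrated side is the cathode; the cell reaction moves Fe²⁺ from high to low concentration with n = 2.
Q = [Fe²⁺]_dilute/[Fe²⁺]_conc = 0.0037/0.1 = 0.0370.
E = 0 − (0.0592/2) log Q = −(0.0592/2)(-1.432) = 0.0424 V.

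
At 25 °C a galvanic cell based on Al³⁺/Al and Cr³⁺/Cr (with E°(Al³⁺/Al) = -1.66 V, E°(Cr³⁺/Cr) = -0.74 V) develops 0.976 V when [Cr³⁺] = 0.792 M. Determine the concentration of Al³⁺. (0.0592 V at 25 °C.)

0.0012 M

From the Nernst equation, log Q = n(E° − E)/0.0592 = 3(0.92 − 0.976)/0.0592 = -2.838, so Q = 0.00145.
With Q = [Al³⁺]/[Cr³⁺] and the known concentrations, [Al³⁺] in the numerator gives [Al³⁺] = 0.0012 M.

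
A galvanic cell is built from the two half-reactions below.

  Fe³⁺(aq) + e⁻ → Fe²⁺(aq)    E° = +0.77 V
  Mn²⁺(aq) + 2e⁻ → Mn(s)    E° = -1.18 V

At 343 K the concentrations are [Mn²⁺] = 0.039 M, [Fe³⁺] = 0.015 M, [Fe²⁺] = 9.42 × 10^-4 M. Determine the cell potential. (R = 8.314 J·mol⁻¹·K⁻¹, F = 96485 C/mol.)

The Fe³⁺/Fe²⁺ couple has the higher reduction potential and acts as the cathode, so E°_cell = +0.77 − (-1.18) = 1.95 V.
Balancing electrons gives n = 2; the reaction quotient is Q = [Mn²⁺]·[Fe²⁺]^2/[Fe³⁺]^2 = 1.54 × 10^-4.
E = E° − (RT/nF) ln Q = 1.95 − (8.314×343)/(2×96485) × (-8.780) = 1.950 + 0.130 = 2.080 V.

2.08 V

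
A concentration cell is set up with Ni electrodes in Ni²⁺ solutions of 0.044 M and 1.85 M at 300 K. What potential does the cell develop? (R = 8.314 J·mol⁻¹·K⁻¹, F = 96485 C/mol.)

Both half-cells are Ni²⁺/Ni, so E°_cell = 0. The concentrated side is the cathode; the cell reaction moves Ni²⁺ from high to low concentration with n = 2.
Q = [Ni²⁺]_dilute/[Ni²⁺]_conc = 0.044/1.85 = 0.0238.
E = 0 − (RT/nF) ln Q = −((8.314×300)/(2×96485))(-3.739) = 0.0483 V.

0.048 V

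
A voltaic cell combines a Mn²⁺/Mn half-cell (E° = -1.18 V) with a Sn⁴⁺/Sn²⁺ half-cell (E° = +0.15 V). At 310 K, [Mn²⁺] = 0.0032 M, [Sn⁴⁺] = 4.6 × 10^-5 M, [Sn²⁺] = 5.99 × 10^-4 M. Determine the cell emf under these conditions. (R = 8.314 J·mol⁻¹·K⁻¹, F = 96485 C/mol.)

The Sn⁴⁺/Sn²⁺ couple has the higher reduction potential and acts as the cathode, so E°_cell = +0.15 − (-1.18) = 1.33 V.
Balancing electrons gives n = 2; the reaction quotient is Q = [Mn²⁺]·[Sn²⁺]/[Sn⁴⁺] = 0.0417.
E = E° − (RT/nF) ln Q = 1.33 − (8.314×310)/(2×96485) × (-3.178) = 1.330 + 0.042 = 1.372 V.

1.37 V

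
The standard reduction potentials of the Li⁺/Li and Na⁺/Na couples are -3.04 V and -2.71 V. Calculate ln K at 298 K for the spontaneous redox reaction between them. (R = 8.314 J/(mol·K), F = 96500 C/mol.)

E°_cell = -2.71 − (-3.04) = 0.33 V, with n = 1 electron transferred.
At equilibrium E = 0, so the Nernst equation gives ln K = nFE°/RT = (1)(96500)(0.33)/((8.314)(298)) = 12.85.

ln K = 12.9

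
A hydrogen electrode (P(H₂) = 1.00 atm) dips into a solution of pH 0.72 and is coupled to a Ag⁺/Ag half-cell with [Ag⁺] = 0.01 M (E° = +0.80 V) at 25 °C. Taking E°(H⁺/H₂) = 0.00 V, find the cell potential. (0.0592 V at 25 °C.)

0.72 V

The Ag⁺/Ag couple is the cathode, so E°_cell = 0.80 V; n = 2.
[H⁺] = 10^(−0.72) = 0.19 M, and Q = [H⁺]^2 / ([Ag⁺]^2·P(H₂)) = 363.
E = E° − (0.0592/2) log Q = 0.80 − (0.0592/2)(2.560) = 0.724 V.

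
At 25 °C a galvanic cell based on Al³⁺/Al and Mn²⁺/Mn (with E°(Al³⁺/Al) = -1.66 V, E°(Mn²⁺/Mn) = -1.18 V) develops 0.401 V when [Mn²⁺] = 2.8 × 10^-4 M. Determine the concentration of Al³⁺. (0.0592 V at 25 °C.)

0.047 M

From the Nernst equation, log Q = n(E° − E)/0.0592 = 6(0.48 − 0.401)/0.0592 = 8.007, so Q = 1.02 × 10^8.
With Q = [Al³⁺]^2/[Mn²⁺]^3 and the known concentrations, [Al³⁺]^2 in the numerator gives [Al³⁺] = 0.047 M.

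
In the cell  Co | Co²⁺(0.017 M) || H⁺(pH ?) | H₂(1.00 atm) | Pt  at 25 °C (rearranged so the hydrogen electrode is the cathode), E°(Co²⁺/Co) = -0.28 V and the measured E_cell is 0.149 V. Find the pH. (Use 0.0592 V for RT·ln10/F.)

pH = 3.10

E°_cell = 0.28 V and n = 2.
log Q = n(E° − E)/0.0592 = 2×(0.28 − 0.149)/0.0592 = 4.426.
With Q = [Co²⁺]·P(H₂) / [H⁺]^2, solving for [H⁺] gives log[H⁺] = -3.098, so pH = 3.10.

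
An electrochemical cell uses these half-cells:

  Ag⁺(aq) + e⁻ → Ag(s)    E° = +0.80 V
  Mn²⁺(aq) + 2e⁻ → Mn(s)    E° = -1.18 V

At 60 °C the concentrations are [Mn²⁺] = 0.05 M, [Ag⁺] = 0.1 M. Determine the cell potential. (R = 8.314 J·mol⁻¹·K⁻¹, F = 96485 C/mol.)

The Ag⁺/Ag couple has the higher reduction potential and acts as the cathode, so E°_cell = +0.80 − (-1.18) = 1.98 V.
Balancing electrons gives n = 2; the reaction quotient is Q = [Mn²⁺]/[Ag⁺]^2 = 5.00.
E = E° − (RT/nF) ln Q = 1.98 − (8.314×333)/(2×96485) × (1.609) = 1.980 − 0.023 = 1.957 V.

1.96 V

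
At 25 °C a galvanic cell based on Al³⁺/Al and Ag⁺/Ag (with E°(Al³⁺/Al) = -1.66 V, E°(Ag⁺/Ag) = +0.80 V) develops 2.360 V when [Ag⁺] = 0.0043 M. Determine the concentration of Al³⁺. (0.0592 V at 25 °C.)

0.0093 M

From the Nernst equation, log Q = n(E° − E)/0.0592 = 3(2.46 − 2.360)/0.0592 = 5.068, so Q = 1.17 × 10^5.
With Q = [Al³⁺]/[Ag⁺]^3 and the known concentrations, [Al³⁺] in the numerator gives [Al³⁺] = 0.0093 M.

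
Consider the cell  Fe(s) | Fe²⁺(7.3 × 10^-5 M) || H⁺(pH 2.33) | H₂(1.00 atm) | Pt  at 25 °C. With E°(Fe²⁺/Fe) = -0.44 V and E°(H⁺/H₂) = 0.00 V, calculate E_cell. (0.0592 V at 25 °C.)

The hydrogen couple is the cathode, so E°_cell = 0.44 V; n = 2.
[H⁺] = 10^(−2.33) = 0.0047 M, and Q = [Fe²⁺]·P(H₂) / [H⁺]^2 = 3.34.
E = E° − (0.0592/2) log Q = 0.44 − (0.0592/2)(0.523) = 0.425 V.

0.42 V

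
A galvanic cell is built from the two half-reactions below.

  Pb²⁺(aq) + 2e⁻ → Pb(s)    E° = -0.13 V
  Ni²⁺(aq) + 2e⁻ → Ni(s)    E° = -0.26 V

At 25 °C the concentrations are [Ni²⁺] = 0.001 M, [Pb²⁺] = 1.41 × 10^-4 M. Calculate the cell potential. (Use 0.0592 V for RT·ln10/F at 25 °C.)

The Pb²⁺/Pb couple has the higher reduction potential and acts as the cathode, so E°_cell = -0.13 − (-0.26) = 0.13 V.
Balancing electrons gives n = 2; the reaction quotient is Q = [Ni²⁺]/[Pb²⁺] = 7.09.
At 25 °C, E = E° − (0.0592/n) log Q = 0.13 − (0.0592/2)(0.851) = 0.130 − 0.025 = 0.105 V.

0.105 V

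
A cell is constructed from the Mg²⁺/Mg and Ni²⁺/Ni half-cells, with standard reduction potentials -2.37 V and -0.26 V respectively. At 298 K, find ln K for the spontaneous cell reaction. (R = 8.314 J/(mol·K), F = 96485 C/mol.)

ln K = 164.3

E°_cell = -0.26 − (-2.37) = 2.11 V, with n = 2 electrons transferred.
At equilibrium E = 0, so the Nernst equation gives ln K = nFE°/RT = (2)(96485)(2.11)/((8.314)(298)) = 164.34.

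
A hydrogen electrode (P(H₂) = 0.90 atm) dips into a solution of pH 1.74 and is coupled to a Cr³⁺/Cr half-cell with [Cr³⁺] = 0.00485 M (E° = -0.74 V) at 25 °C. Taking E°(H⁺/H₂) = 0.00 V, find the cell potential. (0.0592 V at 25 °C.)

The hydrogen couple is the cathode, so E°_cell = 0.74 V; n = 6.
[H⁺] = 10^(−1.74) = 0.018 M, and Q = [Cr³⁺]^2·P(H₂)^3 / [H⁺]^6 = 4.72 × 10^5.
E = E° − (0.0592/6) log Q = 0.74 − (0.0592/6)(5.674) = 0.684 V.

0.68 V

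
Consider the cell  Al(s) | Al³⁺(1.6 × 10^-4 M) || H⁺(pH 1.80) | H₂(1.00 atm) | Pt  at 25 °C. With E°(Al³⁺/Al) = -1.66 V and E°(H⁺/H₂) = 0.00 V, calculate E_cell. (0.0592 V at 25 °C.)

1.63 V

The hydrogen couple is the cathode, so E°_cell = 1.66 V; n = 6.
[H⁺] = 10^(−1.80) = 0.016 M, and Q = [Al³⁺]^2·P(H₂)^3 / [H⁺]^6 = 1620.
E = E° − (0.0592/6) log Q = 1.66 − (0.0592/6)(3.208) = 1.628 V.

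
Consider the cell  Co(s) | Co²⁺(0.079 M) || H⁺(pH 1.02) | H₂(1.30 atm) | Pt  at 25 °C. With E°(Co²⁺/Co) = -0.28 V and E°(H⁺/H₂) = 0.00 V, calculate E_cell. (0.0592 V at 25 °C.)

0.25 V

The hydrogen couple is the cathode, so E°_cell = 0.28 V; n = 2.
[H⁺] = 10^(−1.02) = 0.095 M, and Q = [Co²⁺]·P(H₂) / [H⁺]^2 = 11.3.
E = E° − (0.0592/2) log Q = 0.28 − (0.0592/2)(1.052) = 0.249 V.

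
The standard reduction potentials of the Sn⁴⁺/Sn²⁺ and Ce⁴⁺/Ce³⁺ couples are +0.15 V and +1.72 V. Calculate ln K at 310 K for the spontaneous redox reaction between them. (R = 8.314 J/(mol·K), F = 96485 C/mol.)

ln K = 117.5

E°_cell = +1.72 − (+0.15) = 1.57 V, with n = 2 electrons transferred.
At equilibrium E = 0, so the Nernst equation gives ln K = nFE°/RT = (2)(96485)(1.57)/((8.314)(310)) = 117.55.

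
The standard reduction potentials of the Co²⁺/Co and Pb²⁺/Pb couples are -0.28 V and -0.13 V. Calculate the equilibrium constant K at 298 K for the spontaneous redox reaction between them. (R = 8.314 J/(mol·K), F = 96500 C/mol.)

1.2 × 10^5

E°_cell = -0.13 − (-0.28) = 0.15 V, with n = 2 electrons transferred.
At equilibrium E = 0, so the Nernst equation gives ln K = nFE°/RT = (2)(96500)(0.15)/((8.314)(298)) = 11.68.
K = e^11.68 = 1.2 × 10^5.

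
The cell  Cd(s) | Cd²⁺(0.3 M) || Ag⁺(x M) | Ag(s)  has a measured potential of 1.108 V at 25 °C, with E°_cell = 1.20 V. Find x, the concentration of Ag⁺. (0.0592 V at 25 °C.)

From the Nernst equation, log Q = n(E° − E)/0.0592 = 2(1.20 − 1.108)/0.0592 = 3.108, so Q = 1280.
With Q = [Cd²⁺]/[Ag⁺]^2 and the known concentrations, [Ag⁺]^2 in the denominator gives [Ag⁺] = 0.015 M.

0.015 M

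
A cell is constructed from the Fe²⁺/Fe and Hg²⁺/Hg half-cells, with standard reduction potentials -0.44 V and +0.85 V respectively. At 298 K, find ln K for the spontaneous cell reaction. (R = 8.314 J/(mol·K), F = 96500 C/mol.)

ln K = 100.5

E°_cell = +0.85 − (-0.44) = 1.29 V, with n = 2 electrons transferred.
At equilibrium E = 0, so the Nernst equation gives ln K = nFE°/RT = (2)(96500)(1.29)/((8.314)(298)) = 100.49.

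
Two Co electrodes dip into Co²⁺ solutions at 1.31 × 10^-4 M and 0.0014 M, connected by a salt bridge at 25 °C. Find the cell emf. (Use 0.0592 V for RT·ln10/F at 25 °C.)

Both half-cells are Co²⁺/Co, so E°_cell = 0. The concentrated side is the cathode; the cell reaction moves Co²⁺ from high to low concentration with n = 2.
Q = [Co²⁺]_dilute/[Co²⁺]_conc = 1.31 × 10^-4/0.0014 = 0.0936.
E = 0 − (0.0592/2) log Q = −(0.0592/2)(-1.029) = 0.0305 V.

0.030 V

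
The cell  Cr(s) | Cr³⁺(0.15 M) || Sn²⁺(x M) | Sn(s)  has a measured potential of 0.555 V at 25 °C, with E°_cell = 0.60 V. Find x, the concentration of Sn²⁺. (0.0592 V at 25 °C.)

0.0085 M

From the Nernst equation, log Q = n(E° − E)/0.0592 = 6(0.60 − 0.555)/0.0592 = 4.561, so Q = 3.64 × 10^4.
With Q = [Cr³⁺]^2/[Sn²⁺]^3 and the known concentrations, [Sn²⁺]^3 in the denominator gives [Sn²⁺] = 0.0085 M.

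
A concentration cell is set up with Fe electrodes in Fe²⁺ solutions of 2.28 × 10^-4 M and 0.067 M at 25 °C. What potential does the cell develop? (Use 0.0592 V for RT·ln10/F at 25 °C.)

Both half-cells are Fe²⁺/Fe, so E°_cell = 0. The concentrated side is the cathode; the cell reaction moves Fe²⁺ from high to low concentration with n = 2.
Q = [Fe²⁺]_dilute/[Fe²⁺]_conc = 2.28 × 10^-4/0.067 = 0.00340.
E = 0 − (0.0592/2) log Q = −(0.0592/2)(-2.468) = 0.0731 V.

0.073 V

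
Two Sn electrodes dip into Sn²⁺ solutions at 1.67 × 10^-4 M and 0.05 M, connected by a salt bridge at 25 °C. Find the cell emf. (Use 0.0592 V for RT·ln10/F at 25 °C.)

Both half-cells are Sn²⁺/Sn, so E°_cell = 0. The concentrated side is the cathode; the cell reaction moves Sn²⁺ from high to low concentration with n = 2.
Q = [Sn²⁺]_dilute/[Sn²⁺]_conc = 1.67 × 10^-4/0.05 = 0.00334.
E = 0 − (0.0592/2) log Q = −(0.0592/2)(-2.476) = 0.0733 V.

0.073 V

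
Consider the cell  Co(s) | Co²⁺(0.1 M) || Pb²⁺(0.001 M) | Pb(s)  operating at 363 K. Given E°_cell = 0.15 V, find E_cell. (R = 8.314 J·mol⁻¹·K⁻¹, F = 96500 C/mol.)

Balancing electrons gives n = 2; the reaction quotient is Q = [Co²⁺]/[Pb²⁺] = 100.
E = E° − (RT/nF) ln Q = 0.15 − (8.314×363)/(2×96500) × (4.605) = 0.150 − 0.072 = 0.078 V.

0.078 V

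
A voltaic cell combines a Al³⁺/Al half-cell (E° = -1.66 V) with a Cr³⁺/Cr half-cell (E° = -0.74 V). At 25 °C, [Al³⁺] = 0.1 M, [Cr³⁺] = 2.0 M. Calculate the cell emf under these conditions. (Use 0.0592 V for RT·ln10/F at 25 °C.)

0.946 V

The Cr³⁺/Cr couple has the higher reduction potential and acts as the cathode, so E°_cell = -0.74 − (-1.66) = 0.92 V.
Balancing electrons gives n = 3; the reaction quotient is Q = [Al³⁺]/[Cr³⁺] = 0.0500.
At 25 °C, E = E° − (0.0592/n) log Q = 0.92 − (0.0592/3)(-1.301) = 0.920 + 0.026 = 0.946 V.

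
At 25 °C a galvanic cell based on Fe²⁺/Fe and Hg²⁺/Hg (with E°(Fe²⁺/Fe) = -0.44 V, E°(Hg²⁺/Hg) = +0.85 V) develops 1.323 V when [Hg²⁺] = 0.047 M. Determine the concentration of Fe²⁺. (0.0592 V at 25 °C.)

0.0036 M

From the Nernst equation, log Q = n(E° − E)/0.0592 = 2(1.29 − 1.323)/0.0592 = -1.115, so Q = 0.0768.
With Q = [Fe²⁺]/[Hg²⁺] and the known concentrations, [Fe²⁺] in the numerator gives [Fe²⁺] = 0.0036 M.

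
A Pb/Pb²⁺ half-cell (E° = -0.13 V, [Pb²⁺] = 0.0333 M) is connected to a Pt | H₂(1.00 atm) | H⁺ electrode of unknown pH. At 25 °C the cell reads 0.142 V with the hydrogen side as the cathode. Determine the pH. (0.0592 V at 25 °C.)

E°_cell = 0.13 V and n = 2.
log Q = n(E° − E)/0.0592 = 2×(0.13 − 0.142)/0.0592 = -0.405.
With Q = [Pb²⁺]·P(H₂) / [H⁺]^2, solving for [H⁺] gives log[H⁺] = -0.536, so pH = 0.54.

pH = 0.54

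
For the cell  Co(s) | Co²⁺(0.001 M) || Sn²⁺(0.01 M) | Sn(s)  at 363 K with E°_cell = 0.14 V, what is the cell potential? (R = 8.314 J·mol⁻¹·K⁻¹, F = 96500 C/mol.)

Balancing electrons gives n = 2; the reaction quotient is Q = [Co²⁺]/[Sn²⁺] = 0.100.
E = E° − (RT/nF) ln Q = 0.14 − (8.314×363)/(2×96500) × (-2.303) = 0.140 + 0.036 = 0.176 V.

0.176 V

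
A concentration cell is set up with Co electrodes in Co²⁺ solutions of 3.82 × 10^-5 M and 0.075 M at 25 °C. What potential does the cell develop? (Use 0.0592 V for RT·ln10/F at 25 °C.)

0.097 V

Both half-cells are Co²⁺/Co, so E°_cell = 0. The concentrated side is the cathode; the cell reaction moves Co²⁺ from high to low concentration with n = 2.
Q = [Co²⁺]_dilute/[Co²⁺]_conc = 3.82 × 10^-5/0.075 = 5.09 × 10^-4.
E = 0 − (0.0592/2) log Q = −(0.0592/2)(-3.293) = 0.0975 V.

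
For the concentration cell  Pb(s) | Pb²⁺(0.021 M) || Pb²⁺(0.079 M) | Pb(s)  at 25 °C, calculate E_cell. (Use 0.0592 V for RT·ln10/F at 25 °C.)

0.017 V

Both half-cells are Pb²⁺/Pb, so E°_cell = 0. The concentrated side is the cathode; the cell reaction moves Pb²⁺ from high to low concentration with n = 2.
Q = [Pb²⁺]_dilute/[Pb²⁺]_conc = 0.021/0.079 = 0.266.
E = 0 − (0.0592/2) log Q = −(0.0592/2)(-0.575) = 0.0170 V.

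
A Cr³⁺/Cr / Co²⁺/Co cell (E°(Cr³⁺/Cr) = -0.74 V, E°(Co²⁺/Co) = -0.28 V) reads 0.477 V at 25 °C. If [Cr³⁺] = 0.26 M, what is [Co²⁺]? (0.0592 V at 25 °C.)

1.5 M

From the Nernst equation, log Q = n(E° − E)/0.0592 = 6(0.46 − 0.477)/0.0592 = -1.723, so Q = 0.0189.
With Q = [Cr³⁺]^2/[Co²⁺]^3 and the known concentrations, [Co²⁺]^3 in the denominator gives [Co²⁺] = 1.5 M.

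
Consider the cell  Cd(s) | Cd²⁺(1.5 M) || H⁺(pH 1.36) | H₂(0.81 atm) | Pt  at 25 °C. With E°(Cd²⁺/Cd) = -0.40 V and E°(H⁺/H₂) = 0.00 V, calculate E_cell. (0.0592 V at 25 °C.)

0.32 V

The hydrogen couple is the cathode, so E°_cell = 0.40 V; n = 2.
[H⁺] = 10^(−1.36) = 0.044 M, and Q = [Cd²⁺]·P(H₂) / [H⁺]^2 = 638.
E = E° − (0.0592/2) log Q = 0.40 − (0.0592/2)(2.805) = 0.317 V.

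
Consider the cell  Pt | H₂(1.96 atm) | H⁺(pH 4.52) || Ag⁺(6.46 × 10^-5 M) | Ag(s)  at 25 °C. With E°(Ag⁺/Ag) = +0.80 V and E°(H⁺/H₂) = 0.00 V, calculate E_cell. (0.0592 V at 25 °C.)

0.83 V

The Ag⁺/Ag couple is the cathode, so E°_cell = 0.80 V; n = 2.
[H⁺] = 10^(−4.52) = 3 × 10^-5 M, and Q = [H⁺]^2 / ([Ag⁺]^2·P(H₂)) = 0.112.
E = E° − (0.0592/2) log Q = 0.80 − (0.0592/2)(-0.953) = 0.828 V.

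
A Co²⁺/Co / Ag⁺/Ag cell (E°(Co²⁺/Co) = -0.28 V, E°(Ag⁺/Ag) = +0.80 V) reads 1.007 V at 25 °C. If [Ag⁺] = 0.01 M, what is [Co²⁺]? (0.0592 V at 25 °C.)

0.029 M

From the Nernst equation, log Q = n(E° − E)/0.0592 = 2(1.08 − 1.007)/0.0592 = 2.466, so Q = 293.
With Q = [Co²⁺]/[Ag⁺]^2 and the known concentrations, [Co²⁺] in the numerator gives [Co²⁺] = 0.029 M.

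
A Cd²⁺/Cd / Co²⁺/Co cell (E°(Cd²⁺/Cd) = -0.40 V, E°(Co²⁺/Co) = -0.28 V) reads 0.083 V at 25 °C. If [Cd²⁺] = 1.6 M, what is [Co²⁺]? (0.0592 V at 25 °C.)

0.09 M

From the Nernst equation, log Q = n(E° − E)/0.0592 = 2(0.12 − 0.083)/0.0592 = 1.250, so Q = 17.8.
With Q = [Cd²⁺]/[Co²⁺] and the known concentrations, [Co²⁺] in the denominator gives [Co²⁺] = 0.09 M.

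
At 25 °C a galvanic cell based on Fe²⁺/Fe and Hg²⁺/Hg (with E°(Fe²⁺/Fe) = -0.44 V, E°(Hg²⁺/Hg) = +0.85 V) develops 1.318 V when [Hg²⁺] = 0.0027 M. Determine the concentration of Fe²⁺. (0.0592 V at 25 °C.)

3.1 × 10^-4 M

From the Nernst equation, log Q = n(E° − E)/0.0592 = 2(1.29 − 1.318)/0.0592 = -0.946, so Q = 0.113.
With Q = [Fe²⁺]/[Hg²⁺] and the known concentrations, [Fe²⁺] in the numerator gives [Fe²⁺] = 3.1 × 10^-4 M.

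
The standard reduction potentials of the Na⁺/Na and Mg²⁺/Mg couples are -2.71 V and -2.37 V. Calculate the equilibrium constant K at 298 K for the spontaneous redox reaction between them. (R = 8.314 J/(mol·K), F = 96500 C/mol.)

3.2 × 10^11

E°_cell = -2.37 − (-2.71) = 0.34 V, with n = 2 electrons transferred.
At equilibrium E = 0, so the Nernst equation gives ln K = nFE°/RT = (2)(96500)(0.34)/((8.314)(298)) = 26.49.
K = e^26.49 = 3.2 × 10^11.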